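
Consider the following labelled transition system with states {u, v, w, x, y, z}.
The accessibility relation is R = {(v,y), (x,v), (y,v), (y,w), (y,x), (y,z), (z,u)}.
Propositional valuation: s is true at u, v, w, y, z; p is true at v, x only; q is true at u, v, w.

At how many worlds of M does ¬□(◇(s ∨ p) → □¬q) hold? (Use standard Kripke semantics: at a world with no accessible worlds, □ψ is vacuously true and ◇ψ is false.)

2

Let φ = ¬□(◇(s ∨ p) → □¬q). Evaluate φ at each world:
  u (successors ∅): φ is false.
  v (successors {y}): φ is true.
  w (successors ∅): φ is false.
  x (successors {v}): φ is false.
  y (successors {v, w, x, z}): φ is true.
  z (successors {u}): φ is false.
For instance, at v:
  At v: □(◇(s ∨ p) → □¬q) is false, so ¬□(◇(s ∨ p) → □¬q) is true.
    At v: □(◇(s ∨ p) → □¬q) requires ◇(s ∨ p) → □¬q at every successor {y}.
      ◇(s ∨ p) → □¬q fails at y, so □(◇(s ∨ p) → □¬q) is false at v.
Satisfying worlds: {v, y}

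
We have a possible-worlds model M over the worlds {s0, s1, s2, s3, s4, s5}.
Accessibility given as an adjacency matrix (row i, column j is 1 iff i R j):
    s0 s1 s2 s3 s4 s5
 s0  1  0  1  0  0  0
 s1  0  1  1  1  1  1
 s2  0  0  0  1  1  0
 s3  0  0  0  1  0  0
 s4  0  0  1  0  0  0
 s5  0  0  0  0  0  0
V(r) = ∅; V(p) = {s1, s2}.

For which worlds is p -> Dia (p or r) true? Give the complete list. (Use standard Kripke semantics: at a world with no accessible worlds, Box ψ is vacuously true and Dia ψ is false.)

s0, s1, s3, s4, s5

Recall that Dia ψ holds at a world iff ψ holds at some accessible world.
Let φ = p -> Dia (p or r). Evaluate φ at each world:
  s0 (successors {s0, s2}): φ is true.
  s1 (successors {s1, s2, s3, s4, s5}): φ is true.
  s2 (successors {s3, s4}): φ is false.
  s3 (successors {s3}): φ is true.
  s4 (successors {s2}): φ is true.
  s5 (successors ∅): φ is true.
For instance, at s1:
  At s1: p is true, Dia (p or r) is true, so p -> Dia (p or r) is true.
    At s1: Dia (p or r) requires p or r at some successor in {s1, s2, s3, s4, s5}.
      p or r holds at s1, so Dia (p or r) is true at s1.
Satisfying worlds: {s0, s1, s3, s4, s5}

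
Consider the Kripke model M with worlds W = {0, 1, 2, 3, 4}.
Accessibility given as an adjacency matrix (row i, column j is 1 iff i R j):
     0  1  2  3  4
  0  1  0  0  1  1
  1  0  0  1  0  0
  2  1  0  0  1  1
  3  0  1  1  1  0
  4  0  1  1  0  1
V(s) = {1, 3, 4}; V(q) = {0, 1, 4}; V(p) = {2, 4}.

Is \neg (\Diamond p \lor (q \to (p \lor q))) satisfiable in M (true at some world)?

Let φ = \neg (\Diamond p \lor (q \to (p \lor q))). Evaluate φ at each world:
  0 (successors {0, 3, 4}): φ is false.
  1 (successors {2}): φ is false.
  2 (successors {0, 3, 4}): φ is false.
  3 (successors {1, 2, 3}): φ is false.
  4 (successors {1, 2, 4}): φ is false.
For instance, at 1:
  At 1: \Diamond p \lor (q \to (p \lor q)) is true, so \neg (\Diamond p \lor (q \to (p \lor q))) is false.
    At 1: \Diamond p is true, q \to (p \lor q) is true, so \Diamond p \lor (q \to (p \lor q)) is true.
      At 1: \Diamond p requires p at some successor in {2}.
        p holds at 2, so \Diamond p is true at 1.

No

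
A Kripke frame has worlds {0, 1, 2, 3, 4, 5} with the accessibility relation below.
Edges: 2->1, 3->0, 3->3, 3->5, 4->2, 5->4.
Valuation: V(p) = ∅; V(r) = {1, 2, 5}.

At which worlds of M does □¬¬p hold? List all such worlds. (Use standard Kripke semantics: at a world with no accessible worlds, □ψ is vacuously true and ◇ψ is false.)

Let φ = □¬¬p. Evaluate φ at each world:
  0 (successors ∅): φ is true.
  1 (successors ∅): φ is true.
  2 (successors {1}): φ is false.
  3 (successors {0, 3, 5}): φ is false.
  4 (successors {2}): φ is false.
  5 (successors {4}): φ is false.
For instance, at 2:
  At 2: □¬¬p requires ¬¬p at every successor {1}.
    ¬¬p fails at 1, so □¬¬p is false at 2.
Satisfying worlds: {0, 1}

0, 1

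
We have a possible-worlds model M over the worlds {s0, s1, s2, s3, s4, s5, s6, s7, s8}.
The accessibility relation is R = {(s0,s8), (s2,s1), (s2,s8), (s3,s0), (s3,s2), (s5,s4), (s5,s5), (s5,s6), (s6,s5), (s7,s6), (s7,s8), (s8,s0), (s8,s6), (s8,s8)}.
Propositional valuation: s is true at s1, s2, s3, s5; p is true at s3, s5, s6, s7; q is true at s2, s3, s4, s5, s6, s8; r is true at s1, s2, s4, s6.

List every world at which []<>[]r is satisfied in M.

Let φ = []<>[]r. Evaluate φ at each world:
  s0 (successors {s8}): φ is false.
  s1 (successors ∅): φ is true.
  s2 (successors {s1, s8}): φ is false.
  s3 (successors {s0, s2}): φ is false.
  s4 (successors ∅): φ is true.
  s5 (successors {s4, s5, s6}): φ is false.
  s6 (successors {s5}): φ is true.
  s7 (successors {s6, s8}): φ is false.
  s8 (successors {s0, s6, s8}): φ is false.
For instance, at s6:
  At s6: []<>[]r requires <>[]r at every successor {s5}.
      At s5: <>[]r requires []r at some successor in {s4, s5, s6}.
        []r holds at s4, so <>[]r is true at s5.
  So []<>[]r is true at s6.
Satisfying worlds: {s1, s4, s6}

s1, s4, s6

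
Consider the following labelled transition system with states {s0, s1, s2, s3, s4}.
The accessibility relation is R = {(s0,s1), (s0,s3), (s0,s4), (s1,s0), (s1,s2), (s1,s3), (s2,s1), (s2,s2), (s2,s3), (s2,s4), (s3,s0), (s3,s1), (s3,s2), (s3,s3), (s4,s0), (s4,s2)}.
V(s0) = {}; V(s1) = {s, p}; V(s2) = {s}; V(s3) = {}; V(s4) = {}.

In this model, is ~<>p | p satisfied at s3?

At s3: ~<>p is false, p is false, so ~<>p | p is false.
  At s3: <>p is true, so ~<>p is false.
    At s3: <>p requires p at some successor in {s0, s1, s2, s3}.
      p holds at s1, so <>p is true at s3.

No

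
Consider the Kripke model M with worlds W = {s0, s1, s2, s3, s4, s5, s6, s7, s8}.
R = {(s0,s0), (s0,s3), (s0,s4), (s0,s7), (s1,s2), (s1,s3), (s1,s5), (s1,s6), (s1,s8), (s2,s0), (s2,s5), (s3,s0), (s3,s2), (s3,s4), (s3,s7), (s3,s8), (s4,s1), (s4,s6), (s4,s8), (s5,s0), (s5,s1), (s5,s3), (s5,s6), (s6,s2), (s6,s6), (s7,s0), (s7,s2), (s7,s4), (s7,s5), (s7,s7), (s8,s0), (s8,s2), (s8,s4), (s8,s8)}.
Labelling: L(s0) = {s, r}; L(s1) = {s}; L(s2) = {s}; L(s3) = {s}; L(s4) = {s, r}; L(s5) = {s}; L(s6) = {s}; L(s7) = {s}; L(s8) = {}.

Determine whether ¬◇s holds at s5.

No

Recall that ◇ψ holds at a world iff ψ holds at some accessible world.
At s5: ◇s is true, so ¬◇s is false.
  At s5: ◇s requires s at some successor in {s0, s1, s3, s6}.
    s holds at s0, so ◇s is true at s5.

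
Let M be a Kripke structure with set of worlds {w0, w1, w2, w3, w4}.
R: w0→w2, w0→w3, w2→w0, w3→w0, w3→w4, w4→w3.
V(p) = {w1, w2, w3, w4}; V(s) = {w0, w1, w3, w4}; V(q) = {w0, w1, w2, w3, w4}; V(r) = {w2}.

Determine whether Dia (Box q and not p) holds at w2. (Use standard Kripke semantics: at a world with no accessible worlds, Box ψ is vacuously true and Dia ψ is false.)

At w2: Dia (Box q and not p) requires Box q and not p at some successor in {w0}.
  Box q and not p holds at w0, so Dia (Box q and not p) is true at w2.
    At w0: Box q is true, not p is true, so Box q and not p is true.
      At w0: Box q requires q at every successor {w2, w3}.
        At w2: q is true.
        At w3: q is true.
      So Box q is true at w0.

Yes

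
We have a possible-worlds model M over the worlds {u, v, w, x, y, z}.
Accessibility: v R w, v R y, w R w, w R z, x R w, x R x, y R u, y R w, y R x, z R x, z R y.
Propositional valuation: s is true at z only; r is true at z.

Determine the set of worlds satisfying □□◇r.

u

Let φ = □□◇r. Evaluate φ at each world:
  u (successors ∅): φ is true.
  v (successors {w, y}): φ is false.
  w (successors {w, z}): φ is false.
  x (successors {w, x}): φ is false.
  y (successors {u, w, x}): φ is false.
  z (successors {x, y}): φ is false.
For instance, at y:
  At y: □□◇r requires □◇r at every successor {u, w, x}.
    □◇r fails at w, so □□◇r is false at y.
      At w: □◇r requires ◇r at every successor {w, z}.
        ◇r fails at z, so □◇r is false at w.
Satisfying worlds: {u}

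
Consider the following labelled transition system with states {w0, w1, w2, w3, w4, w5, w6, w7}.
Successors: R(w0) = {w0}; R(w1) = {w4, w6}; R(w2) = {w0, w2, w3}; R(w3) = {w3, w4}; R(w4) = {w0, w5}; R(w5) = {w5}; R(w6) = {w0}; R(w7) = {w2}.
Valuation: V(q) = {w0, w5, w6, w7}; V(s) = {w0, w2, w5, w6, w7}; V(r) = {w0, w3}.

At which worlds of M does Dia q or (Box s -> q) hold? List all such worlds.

Let φ = Dia q or (Box s -> q). Evaluate φ at each world:
  w0 (successors {w0}): φ is true.
  w1 (successors {w4, w6}): φ is true.
  w2 (successors {w0, w2, w3}): φ is true.
  w3 (successors {w3, w4}): φ is true.
  w4 (successors {w0, w5}): φ is true.
  w5 (successors {w5}): φ is true.
  w6 (successors {w0}): φ is true.
  w7 (successors {w2}): φ is true.
For instance, at w7:
  At w7: Dia q is false, Box s -> q is true, so Dia q or (Box s -> q) is true.
    At w7: Dia q requires q at some successor in {w2}.
      At w2: q is false.
    So Dia q is false at w7.
    At w7: Box s is true, q is true, so Box s -> q is true.
      At w7: Box s requires s at every successor {w2}.
        At w2: s is true.
      So Box s is true at w7.
Satisfying worlds: {w0, w1, w2, w3, w4, w5, w6, w7}

w0, w1, w2, w3, w4, w5, w6, w7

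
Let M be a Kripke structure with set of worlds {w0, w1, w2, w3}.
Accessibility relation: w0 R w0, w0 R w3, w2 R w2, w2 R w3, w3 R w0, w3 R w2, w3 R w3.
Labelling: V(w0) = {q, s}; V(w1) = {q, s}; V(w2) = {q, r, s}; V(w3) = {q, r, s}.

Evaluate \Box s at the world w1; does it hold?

Yes

At w1: no accessible worlds, so \Box s holds vacuously.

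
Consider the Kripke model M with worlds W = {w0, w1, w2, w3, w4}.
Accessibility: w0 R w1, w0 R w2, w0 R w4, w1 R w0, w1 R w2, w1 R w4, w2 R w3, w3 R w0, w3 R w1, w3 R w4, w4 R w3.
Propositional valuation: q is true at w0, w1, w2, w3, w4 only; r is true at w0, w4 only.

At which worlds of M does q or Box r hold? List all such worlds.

Recall that Box ψ holds at a world iff ψ holds at every accessible world, and Dia ψ holds iff ψ holds at some accessible world.
Let φ = q or Box r. Evaluate φ at each world:
  w0 (successors {w1, w2, w4}): φ is true.
  w1 (successors {w0, w2, w4}): φ is true.
  w2 (successors {w3}): φ is true.
  w3 (successors {w0, w1, w4}): φ is true.
  w4 (successors {w3}): φ is true.
For instance, at w4:
  At w4: q is true, Box r is false, so q or Box r is true.
    At w4: Box r requires r at every successor {w3}.
      r fails at w3, so Box r is false at w4.
Satisfying worlds: {w0, w1, w2, w3, w4}

w0, w1, w2, w3, w4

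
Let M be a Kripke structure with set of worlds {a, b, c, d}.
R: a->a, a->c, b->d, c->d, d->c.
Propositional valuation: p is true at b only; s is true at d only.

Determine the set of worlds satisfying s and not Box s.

d

Let φ = s and not Box s. Evaluate φ at each world:
  a (successors {a, c}): φ is false.
  b (successors {d}): φ is false.
  c (successors {d}): φ is false.
  d (successors {c}): φ is true.
For instance, at b:
  At b: s is false, not Box s is false, so s and not Box s is false.
    At b: Box s is true, so not Box s is false.
      At b: Box s requires s at every successor {d}.
        At d: s is true.
      So Box s is true at b.
Satisfying worlds: {d}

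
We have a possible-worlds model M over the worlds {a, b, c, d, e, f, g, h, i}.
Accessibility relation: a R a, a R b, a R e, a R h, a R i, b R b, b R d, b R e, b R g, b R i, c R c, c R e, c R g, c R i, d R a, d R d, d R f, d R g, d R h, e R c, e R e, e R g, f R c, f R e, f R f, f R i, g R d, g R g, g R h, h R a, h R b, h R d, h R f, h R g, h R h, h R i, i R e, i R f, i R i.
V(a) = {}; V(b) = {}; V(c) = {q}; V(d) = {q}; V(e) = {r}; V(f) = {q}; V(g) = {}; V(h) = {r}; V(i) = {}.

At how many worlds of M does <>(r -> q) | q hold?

Recall that <>ψ holds at a world iff ψ holds at some accessible world.
Let φ = <>(r -> q) | q. Evaluate φ at each world:
  a (successors {a, b, e, h, i}): φ is true.
  b (successors {b, d, e, g, i}): φ is true.
  c (successors {c, e, g, i}): φ is true.
  d (successors {a, d, f, g, h}): φ is true.
  e (successors {c, e, g}): φ is true.
  f (successors {c, e, f, i}): φ is true.
  g (successors {d, g, h}): φ is true.
  h (successors {a, b, d, f, g, h, i}): φ is true.
  i (successors {e, f, i}): φ is true.
For instance, at e:
  At e: <>(r -> q) is true, q is false, so <>(r -> q) | q is true.
    At e: <>(r -> q) requires r -> q at some successor in {c, e, g}.
      r -> q holds at c, so <>(r -> q) is true at e.
Satisfying worlds: {a, b, c, d, e, f, g, h, i}

9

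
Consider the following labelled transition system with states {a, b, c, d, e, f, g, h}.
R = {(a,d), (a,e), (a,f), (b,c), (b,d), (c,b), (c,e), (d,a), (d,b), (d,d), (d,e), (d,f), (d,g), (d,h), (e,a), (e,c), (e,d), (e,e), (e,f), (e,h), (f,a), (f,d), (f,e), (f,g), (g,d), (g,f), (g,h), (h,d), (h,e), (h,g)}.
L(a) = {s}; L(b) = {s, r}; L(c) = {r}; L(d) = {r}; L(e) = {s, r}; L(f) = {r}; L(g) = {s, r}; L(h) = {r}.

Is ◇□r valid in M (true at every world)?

Recall that □ψ holds at a world iff ψ holds at every accessible world, and ◇ψ holds iff ψ holds at some accessible world.
Let φ = ◇□r. Evaluate φ at each world:
  a (successors {d, e, f}): φ is false.
  b (successors {c, d}): φ is true.
  c (successors {b, e}): φ is true.
  d (successors {a, b, d, e, f, g, h}): φ is true.
  e (successors {a, c, d, e, f, h}): φ is true.
  f (successors {a, d, e, g}): φ is true.
  g (successors {d, f, h}): φ is true.
  h (successors {d, e, g}): φ is true.
Detail at a (counterexample):
  At a: ◇□r requires □r at some successor in {d, e, f}.
    At d: □r is false.
    At e: □r is false.
    At f: □r is false.
  So ◇□r is false at a.

No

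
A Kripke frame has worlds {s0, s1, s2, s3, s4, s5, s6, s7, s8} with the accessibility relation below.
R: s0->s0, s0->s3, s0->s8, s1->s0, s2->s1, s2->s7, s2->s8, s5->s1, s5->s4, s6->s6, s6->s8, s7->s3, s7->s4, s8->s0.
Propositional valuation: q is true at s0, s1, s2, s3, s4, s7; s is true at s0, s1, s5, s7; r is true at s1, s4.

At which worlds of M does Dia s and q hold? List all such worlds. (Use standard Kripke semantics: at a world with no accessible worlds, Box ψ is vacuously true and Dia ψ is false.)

s0, s1, s2

Let φ = Dia s and q. Evaluate φ at each world:
  s0 (successors {s0, s3, s8}): φ is true.
  s1 (successors {s0}): φ is true.
  s2 (successors {s1, s7, s8}): φ is true.
  s3 (successors ∅): φ is false.
  s4 (successors ∅): φ is false.
  s5 (successors {s1, s4}): φ is false.
  s6 (successors {s6, s8}): φ is false.
  s7 (successors {s3, s4}): φ is false.
  s8 (successors {s0}): φ is false.
For instance, at s5:
  At s5: Dia s is true, q is false, so Dia s and q is false.
    At s5: Dia s requires s at some successor in {s1, s4}.
      s holds at s1, so Dia s is true at s5.
Satisfying worlds: {s0, s1, s2}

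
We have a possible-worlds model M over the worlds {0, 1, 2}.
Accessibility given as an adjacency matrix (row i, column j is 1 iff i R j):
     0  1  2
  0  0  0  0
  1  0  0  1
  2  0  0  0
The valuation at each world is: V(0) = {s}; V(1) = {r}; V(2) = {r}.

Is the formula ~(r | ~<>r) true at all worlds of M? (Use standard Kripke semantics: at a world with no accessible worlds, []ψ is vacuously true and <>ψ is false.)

No

Let φ = ~(r | ~<>r). Evaluate φ at each world:
  0 (successors ∅): φ is false.
  1 (successors {2}): φ is false.
  2 (successors ∅): φ is false.
Detail at 0 (counterexample):
  At 0: r | ~<>r is true, so ~(r | ~<>r) is false.
    At 0: r is false, ~<>r is true, so r | ~<>r is true.
      At 0: <>r is false, so ~<>r is true.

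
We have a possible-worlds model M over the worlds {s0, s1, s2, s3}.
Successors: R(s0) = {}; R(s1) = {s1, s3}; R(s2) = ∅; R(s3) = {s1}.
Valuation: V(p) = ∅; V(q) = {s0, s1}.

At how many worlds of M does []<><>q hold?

4

Let φ = []<><>q. Evaluate φ at each world:
  s0 (successors ∅): φ is true.
  s1 (successors {s1, s3}): φ is true.
  s2 (successors ∅): φ is true.
  s3 (successors {s1}): φ is true.
For instance, at s3:
  At s3: []<><>q requires <><>q at every successor {s1}.
      At s1: <><>q requires <>q at some successor in {s1, s3}.
        <>q holds at s1, so <><>q is true at s1.
  So []<><>q is true at s3.
Satisfying worlds: {s0, s1, s2, s3}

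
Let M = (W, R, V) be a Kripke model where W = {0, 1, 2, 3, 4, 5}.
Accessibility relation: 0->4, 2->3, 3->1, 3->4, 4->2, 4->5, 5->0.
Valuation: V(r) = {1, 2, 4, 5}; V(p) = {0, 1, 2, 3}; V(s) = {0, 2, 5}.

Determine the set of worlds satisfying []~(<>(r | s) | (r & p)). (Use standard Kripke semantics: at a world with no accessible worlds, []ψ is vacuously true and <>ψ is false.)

1

Recall that []ψ holds at a world iff ψ holds at every accessible world, and <>ψ holds iff ψ holds at some accessible world.
Let φ = []~(<>(r | s) | (r & p)). Evaluate φ at each world:
  0 (successors {4}): φ is false.
  1 (successors ∅): φ is true.
  2 (successors {3}): φ is false.
  3 (successors {1, 4}): φ is false.
  4 (successors {2, 5}): φ is false.
  5 (successors {0}): φ is false.
For instance, at 3:
  At 3: []~(<>(r | s) | (r & p)) requires ~(<>(r | s) | (r & p)) at every successor {1, 4}.
    ~(<>(r | s) | (r & p)) fails at 1, so []~(<>(r | s) | (r & p)) is false at 3.
      At 1: <>(r | s) | (r & p) is true, so ~(<>(r | s) | (r & p)) is false.
Satisfying worlds: {1}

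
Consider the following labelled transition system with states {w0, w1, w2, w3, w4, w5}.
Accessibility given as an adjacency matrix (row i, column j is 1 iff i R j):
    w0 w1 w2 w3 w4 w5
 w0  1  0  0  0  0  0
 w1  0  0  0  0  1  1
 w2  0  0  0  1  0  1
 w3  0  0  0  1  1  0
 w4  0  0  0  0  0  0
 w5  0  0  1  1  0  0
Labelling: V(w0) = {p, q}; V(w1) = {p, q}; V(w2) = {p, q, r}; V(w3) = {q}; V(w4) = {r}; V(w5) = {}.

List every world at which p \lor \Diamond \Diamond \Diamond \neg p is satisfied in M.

w0, w1, w2, w3, w5

Recall that \Diamond ψ holds at a world iff ψ holds at some accessible world.
Let φ = p \lor \Diamond \Diamond \Diamond \neg p. Evaluate φ at each world:
  w0 (successors {w0}): φ is true.
  w1 (successors {w4, w5}): φ is true.
  w2 (successors {w3, w5}): φ is true.
  w3 (successors {w3, w4}): φ is true.
  w4 (successors ∅): φ is false.
  w5 (successors {w2, w3}): φ is true.
For instance, at w1:
  At w1: p is true, \Diamond \Diamond \Diamond \neg p is true, so p \lor \Diamond \Diamond \Diamond \neg p is true.
    At w1: \Diamond \Diamond \Diamond \neg p requires \Diamond \Diamond \neg p at some successor in {w4, w5}.
      \Diamond \Diamond \neg p holds at w5, so \Diamond \Diamond \Diamond \neg p is true at w1.
Satisfying worlds: {w0, w1, w2, w3, w5}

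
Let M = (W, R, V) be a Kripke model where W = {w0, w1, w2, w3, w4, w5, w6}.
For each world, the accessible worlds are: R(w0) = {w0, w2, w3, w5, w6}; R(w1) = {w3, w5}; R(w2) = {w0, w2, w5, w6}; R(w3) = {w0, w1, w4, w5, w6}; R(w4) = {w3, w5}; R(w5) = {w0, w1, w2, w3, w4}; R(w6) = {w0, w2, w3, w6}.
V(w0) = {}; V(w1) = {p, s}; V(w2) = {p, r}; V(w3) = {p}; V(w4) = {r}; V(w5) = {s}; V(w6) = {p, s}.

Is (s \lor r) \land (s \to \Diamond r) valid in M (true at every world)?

No

Recall that \Diamond ψ holds at a world iff ψ holds at some accessible world.
Let φ = (s \lor r) \land (s \to \Diamond r). Evaluate φ at each world:
  w0 (successors {w0, w2, w3, w5, w6}): φ is false.
  w1 (successors {w3, w5}): φ is false.
  w2 (successors {w0, w2, w5, w6}): φ is true.
  w3 (successors {w0, w1, w4, w5, w6}): φ is false.
  w4 (successors {w3, w5}): φ is true.
  w5 (successors {w0, w1, w2, w3, w4}): φ is true.
  w6 (successors {w0, w2, w3, w6}): φ is true.
Detail at w0 (counterexample):
  At w0: s \lor r is false, s \to \Diamond r is true, so (s \lor r) \land (s \to \Diamond r) is false.
    At w0: s is false, \Diamond r is true, so s \to \Diamond r is true.
      At w0: \Diamond r requires r at some successor in {w0, w2, w3, w5, w6}.
        r holds at w2, so \Diamond r is true at w0.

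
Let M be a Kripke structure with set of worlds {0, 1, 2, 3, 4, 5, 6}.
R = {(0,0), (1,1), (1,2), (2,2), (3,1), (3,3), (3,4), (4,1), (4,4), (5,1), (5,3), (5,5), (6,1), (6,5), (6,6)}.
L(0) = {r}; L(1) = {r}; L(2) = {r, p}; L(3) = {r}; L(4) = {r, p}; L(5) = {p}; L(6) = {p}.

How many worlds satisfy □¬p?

1

Recall that □ψ holds at a world iff ψ holds at every accessible world, and ◇ψ holds iff ψ holds at some accessible world.
Let φ = □¬p. Evaluate φ at each world:
  0 (successors {0}): φ is true.
  1 (successors {1, 2}): φ is false.
  2 (successors {2}): φ is false.
  3 (successors {1, 3, 4}): φ is false.
  4 (successors {1, 4}): φ is false.
  5 (successors {1, 3, 5}): φ is false.
  6 (successors {1, 5, 6}): φ is false.
For instance, at 6:
  At 6: □¬p requires ¬p at every successor {1, 5, 6}.
    ¬p fails at 5, so □¬p is false at 6.
Satisfying worlds: {0}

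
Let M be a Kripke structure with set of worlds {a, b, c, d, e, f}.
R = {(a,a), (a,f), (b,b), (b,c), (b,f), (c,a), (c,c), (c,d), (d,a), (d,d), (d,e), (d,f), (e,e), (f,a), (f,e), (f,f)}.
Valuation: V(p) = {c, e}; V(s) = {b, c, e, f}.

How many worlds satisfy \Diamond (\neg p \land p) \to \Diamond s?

6

Let φ = \Diamond (\neg p \land p) \to \Diamond s. Evaluate φ at each world:
  a (successors {a, f}): φ is true.
  b (successors {b, c, f}): φ is true.
  c (successors {a, c, d}): φ is true.
  d (successors {a, d, e, f}): φ is true.
  e (successors {e}): φ is true.
  f (successors {a, e, f}): φ is true.
For instance, at e:
  At e: \Diamond (\neg p \land p) is false, \Diamond s is true, so \Diamond (\neg p \land p) \to \Diamond s is true.
    At e: \Diamond (\neg p \land p) requires \neg p \land p at some successor in {e}.
      At e: \neg p \land p is false.
    So \Diamond (\neg p \land p) is false at e.
    At e: \Diamond s requires s at some successor in {e}.
      s holds at e, so \Diamond s is true at e.
Satisfying worlds: {a, b, c, d, e, f}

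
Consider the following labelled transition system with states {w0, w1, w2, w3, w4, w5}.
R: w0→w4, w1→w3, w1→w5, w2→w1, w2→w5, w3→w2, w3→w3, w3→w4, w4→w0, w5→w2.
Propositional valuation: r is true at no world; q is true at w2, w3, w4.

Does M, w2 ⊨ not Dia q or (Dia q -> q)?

Yes

At w2: not Dia q is true, Dia q -> q is true, so not Dia q or (Dia q -> q) is true.
  At w2: Dia q is false, so not Dia q is true.
    At w2: Dia q requires q at some successor in {w1, w5}.
      At w1: q is false.
      At w5: q is false.
    So Dia q is false at w2.
  At w2: Dia q is false, q is true, so Dia q -> q is true.
    At w2: Dia q requires q at some successor in {w1, w5}.
      At w1: q is false.
      At w5: q is false.
    So Dia q is false at w2.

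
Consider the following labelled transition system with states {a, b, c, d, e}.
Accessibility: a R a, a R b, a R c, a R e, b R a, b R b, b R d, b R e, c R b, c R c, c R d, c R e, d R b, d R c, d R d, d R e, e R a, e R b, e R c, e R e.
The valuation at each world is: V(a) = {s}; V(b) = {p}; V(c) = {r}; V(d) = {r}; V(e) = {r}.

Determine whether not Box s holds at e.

Recall that Box ψ holds at a world iff ψ holds at every accessible world, and Dia ψ holds iff ψ holds at some accessible world.
At e: Box s is false, so not Box s is true.
  At e: Box s requires s at every successor {a, b, c, e}.
    s fails at b, so Box s is false at e.

Yes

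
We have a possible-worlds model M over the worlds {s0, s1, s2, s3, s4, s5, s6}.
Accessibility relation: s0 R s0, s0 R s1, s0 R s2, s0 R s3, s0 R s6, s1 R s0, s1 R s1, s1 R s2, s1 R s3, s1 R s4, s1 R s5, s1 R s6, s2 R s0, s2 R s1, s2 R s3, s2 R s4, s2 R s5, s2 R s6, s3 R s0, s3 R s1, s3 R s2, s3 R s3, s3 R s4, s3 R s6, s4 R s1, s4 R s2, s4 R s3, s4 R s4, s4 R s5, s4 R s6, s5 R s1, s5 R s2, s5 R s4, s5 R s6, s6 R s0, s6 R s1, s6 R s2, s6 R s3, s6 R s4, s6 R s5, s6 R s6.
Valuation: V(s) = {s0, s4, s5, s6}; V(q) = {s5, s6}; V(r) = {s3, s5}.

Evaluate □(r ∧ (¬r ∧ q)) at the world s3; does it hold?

No

At s3: □(r ∧ (¬r ∧ q)) requires r ∧ (¬r ∧ q) at every successor {s0, s1, s2, s3, s4, s6}.
  r ∧ (¬r ∧ q) fails at s0, so □(r ∧ (¬r ∧ q)) is false at s3.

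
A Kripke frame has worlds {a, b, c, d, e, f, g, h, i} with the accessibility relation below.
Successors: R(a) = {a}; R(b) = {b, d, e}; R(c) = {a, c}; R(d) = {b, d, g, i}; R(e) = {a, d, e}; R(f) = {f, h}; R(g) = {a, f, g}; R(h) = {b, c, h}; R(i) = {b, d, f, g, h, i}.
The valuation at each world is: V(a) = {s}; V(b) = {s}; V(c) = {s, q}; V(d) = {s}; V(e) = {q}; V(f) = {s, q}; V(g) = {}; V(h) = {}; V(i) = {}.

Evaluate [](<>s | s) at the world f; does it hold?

Yes

At f: [](<>s | s) requires <>s | s at every successor {f, h}.
    At f: <>s is true, s is true, so <>s | s is true.
      At f: <>s requires s at some successor in {f, h}.
        s holds at f, so <>s is true at f.
    At h: <>s is true, s is false, so <>s | s is true.
      At h: <>s requires s at some successor in {b, c, h}.
        s holds at b, so <>s is true at h.
So [](<>s | s) is true at f.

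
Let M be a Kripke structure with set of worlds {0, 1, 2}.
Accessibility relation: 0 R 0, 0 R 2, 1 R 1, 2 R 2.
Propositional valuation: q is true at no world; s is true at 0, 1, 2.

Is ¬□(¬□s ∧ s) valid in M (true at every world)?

Let φ = ¬□(¬□s ∧ s). Evaluate φ at each world:
  0 (successors {0, 2}): φ is true.
  1 (successors {1}): φ is true.
  2 (successors {2}): φ is true.
For instance, at 0:
  At 0: □(¬□s ∧ s) is false, so ¬□(¬□s ∧ s) is true.
    At 0: □(¬□s ∧ s) requires ¬□s ∧ s at every successor {0, 2}.
      ¬□s ∧ s fails at 0, so □(¬□s ∧ s) is false at 0.

Yes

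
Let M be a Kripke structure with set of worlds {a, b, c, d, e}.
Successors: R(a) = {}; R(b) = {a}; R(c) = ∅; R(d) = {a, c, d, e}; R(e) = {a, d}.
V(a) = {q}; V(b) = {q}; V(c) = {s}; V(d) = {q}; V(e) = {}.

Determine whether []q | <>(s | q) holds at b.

At b: []q is true, <>(s | q) is true, so []q | <>(s | q) is true.
  At b: []q requires q at every successor {a}.
    At a: q is true.
  So []q is true at b.
  At b: <>(s | q) requires s | q at some successor in {a}.
    s | q holds at a, so <>(s | q) is true at b.

Yes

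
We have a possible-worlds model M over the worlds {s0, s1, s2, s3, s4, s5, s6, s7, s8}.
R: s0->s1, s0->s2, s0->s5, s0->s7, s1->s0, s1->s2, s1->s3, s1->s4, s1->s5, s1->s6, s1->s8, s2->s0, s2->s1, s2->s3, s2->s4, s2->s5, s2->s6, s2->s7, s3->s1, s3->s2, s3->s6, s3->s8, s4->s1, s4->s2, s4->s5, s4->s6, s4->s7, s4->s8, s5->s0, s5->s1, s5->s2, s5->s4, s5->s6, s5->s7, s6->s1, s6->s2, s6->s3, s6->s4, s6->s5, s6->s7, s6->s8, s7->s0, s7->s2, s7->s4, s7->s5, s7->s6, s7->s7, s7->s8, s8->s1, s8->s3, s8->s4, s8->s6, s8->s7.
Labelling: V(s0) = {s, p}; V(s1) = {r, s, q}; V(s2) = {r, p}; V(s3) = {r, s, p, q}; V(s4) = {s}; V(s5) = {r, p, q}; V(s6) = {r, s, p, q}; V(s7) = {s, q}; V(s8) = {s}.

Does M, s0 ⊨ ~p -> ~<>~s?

At s0: ~p is false, ~<>~s is false, so ~p -> ~<>~s is true.
  At s0: <>~s is true, so ~<>~s is false.
    At s0: <>~s requires ~s at some successor in {s1, s2, s5, s7}.
      ~s holds at s2, so <>~s is true at s0.

Yes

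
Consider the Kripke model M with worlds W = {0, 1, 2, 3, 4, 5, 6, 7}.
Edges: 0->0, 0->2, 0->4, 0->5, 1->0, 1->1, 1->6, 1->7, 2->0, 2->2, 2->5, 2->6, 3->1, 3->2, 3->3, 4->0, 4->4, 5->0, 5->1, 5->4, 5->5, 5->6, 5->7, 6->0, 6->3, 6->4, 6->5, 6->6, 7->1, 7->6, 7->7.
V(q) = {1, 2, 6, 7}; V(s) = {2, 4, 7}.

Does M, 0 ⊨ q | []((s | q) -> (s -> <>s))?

At 0: q is false, []((s | q) -> (s -> <>s)) is true, so q | []((s | q) -> (s -> <>s)) is true.
  At 0: []((s | q) -> (s -> <>s)) requires (s | q) -> (s -> <>s) at every successor {0, 2, 4, 5}.
    At 0: (s | q) -> (s -> <>s) is true.
    At 2: (s | q) -> (s -> <>s) is true.
    At 4: (s | q) -> (s -> <>s) is true.
    At 5: (s | q) -> (s -> <>s) is true.
  So []((s | q) -> (s -> <>s)) is true at 0.

Yes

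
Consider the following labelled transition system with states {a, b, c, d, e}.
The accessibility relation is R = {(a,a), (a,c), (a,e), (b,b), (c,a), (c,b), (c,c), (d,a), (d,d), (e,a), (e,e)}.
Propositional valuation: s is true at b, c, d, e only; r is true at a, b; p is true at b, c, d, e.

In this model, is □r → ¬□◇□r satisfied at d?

Yes

At d: □r is false, ¬□◇□r is true, so □r → ¬□◇□r is true.
  At d: □r requires r at every successor {a, d}.
    r fails at d, so □r is false at d.
  At d: □◇□r is false, so ¬□◇□r is true.
    At d: □◇□r requires ◇□r at every successor {a, d}.
      ◇□r fails at a, so □◇□r is false at d.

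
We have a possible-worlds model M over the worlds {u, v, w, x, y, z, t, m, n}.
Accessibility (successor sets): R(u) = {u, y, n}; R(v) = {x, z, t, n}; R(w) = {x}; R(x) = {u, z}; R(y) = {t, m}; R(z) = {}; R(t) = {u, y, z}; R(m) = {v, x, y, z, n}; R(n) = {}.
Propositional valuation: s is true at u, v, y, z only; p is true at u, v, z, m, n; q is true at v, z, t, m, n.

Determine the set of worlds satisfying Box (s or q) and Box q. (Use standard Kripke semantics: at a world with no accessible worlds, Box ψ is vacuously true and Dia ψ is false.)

y, z, n

Recall that Box ψ holds at a world iff ψ holds at every accessible world, and Dia ψ holds iff ψ holds at some accessible world.
Let φ = Box (s or q) and Box q. Evaluate φ at each world:
  u (successors {u, y, n}): φ is false.
  v (successors {x, z, t, n}): φ is false.
  w (successors {x}): φ is false.
  x (successors {u, z}): φ is false.
  y (successors {t, m}): φ is true.
  z (successors ∅): φ is true.
  t (successors {u, y, z}): φ is false.
  m (successors {v, x, y, z, n}): φ is false.
  n (successors ∅): φ is true.
For instance, at u:
  At u: Box (s or q) is true, Box q is false, so Box (s or q) and Box q is false.
    At u: Box (s or q) requires s or q at every successor {u, y, n}.
      At u: s or q is true.
      At y: s or q is true.
      At n: s or q is true.
    So Box (s or q) is true at u.
    At u: Box q requires q at every successor {u, y, n}.
      q fails at u, so Box q is false at u.
Satisfying worlds: {y, z, n}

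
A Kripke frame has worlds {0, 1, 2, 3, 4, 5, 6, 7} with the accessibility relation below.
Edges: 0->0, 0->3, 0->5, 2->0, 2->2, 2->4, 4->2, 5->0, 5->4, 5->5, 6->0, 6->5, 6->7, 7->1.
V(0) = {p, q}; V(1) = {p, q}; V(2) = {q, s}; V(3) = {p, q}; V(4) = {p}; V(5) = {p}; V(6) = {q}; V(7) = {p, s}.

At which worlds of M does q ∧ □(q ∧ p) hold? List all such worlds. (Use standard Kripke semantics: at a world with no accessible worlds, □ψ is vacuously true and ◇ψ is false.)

Let φ = q ∧ □(q ∧ p). Evaluate φ at each world:
  0 (successors {0, 3, 5}): φ is false.
  1 (successors ∅): φ is true.
  2 (successors {0, 2, 4}): φ is false.
  3 (successors ∅): φ is true.
  4 (successors {2}): φ is false.
  5 (successors {0, 4, 5}): φ is false.
  6 (successors {0, 5, 7}): φ is false.
  7 (successors {1}): φ is false.
For instance, at 2:
  At 2: q is true, □(q ∧ p) is false, so q ∧ □(q ∧ p) is false.
    At 2: □(q ∧ p) requires q ∧ p at every successor {0, 2, 4}.
      q ∧ p fails at 2, so □(q ∧ p) is false at 2.
Satisfying worlds: {1, 3}

1, 3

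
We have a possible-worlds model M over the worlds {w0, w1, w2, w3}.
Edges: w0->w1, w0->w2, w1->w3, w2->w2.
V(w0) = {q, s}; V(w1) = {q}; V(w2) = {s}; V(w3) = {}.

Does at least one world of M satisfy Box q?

Let φ = Box q. Evaluate φ at each world:
  w0 (successors {w1, w2}): φ is false.
  w1 (successors {w3}): φ is false.
  w2 (successors {w2}): φ is false.
  w3 (successors ∅): φ is true.
Detail at w3 (witness):
  At w3: no accessible worlds, so Box q holds vacuously.

Yes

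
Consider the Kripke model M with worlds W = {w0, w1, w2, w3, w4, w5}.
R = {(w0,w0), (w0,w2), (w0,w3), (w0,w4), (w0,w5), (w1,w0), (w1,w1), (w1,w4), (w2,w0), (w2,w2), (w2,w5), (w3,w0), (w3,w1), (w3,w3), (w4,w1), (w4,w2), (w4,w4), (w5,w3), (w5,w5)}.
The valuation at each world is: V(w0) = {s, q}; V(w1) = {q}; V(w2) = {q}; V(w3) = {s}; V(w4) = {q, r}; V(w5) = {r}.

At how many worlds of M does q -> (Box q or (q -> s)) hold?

5

Let φ = q -> (Box q or (q -> s)). Evaluate φ at each world:
  w0 (successors {w0, w2, w3, w4, w5}): φ is true.
  w1 (successors {w0, w1, w4}): φ is true.
  w2 (successors {w0, w2, w5}): φ is false.
  w3 (successors {w0, w1, w3}): φ is true.
  w4 (successors {w1, w2, w4}): φ is true.
  w5 (successors {w3, w5}): φ is true.
For instance, at w3:
  At w3: q is false, Box q or (q -> s) is true, so q -> (Box q or (q -> s)) is true.
    At w3: Box q is false, q -> s is true, so Box q or (q -> s) is true.
      At w3: Box q requires q at every successor {w0, w1, w3}.
        q fails at w3, so Box q is false at w3.
Satisfying worlds: {w0, w1, w3, w4, w5}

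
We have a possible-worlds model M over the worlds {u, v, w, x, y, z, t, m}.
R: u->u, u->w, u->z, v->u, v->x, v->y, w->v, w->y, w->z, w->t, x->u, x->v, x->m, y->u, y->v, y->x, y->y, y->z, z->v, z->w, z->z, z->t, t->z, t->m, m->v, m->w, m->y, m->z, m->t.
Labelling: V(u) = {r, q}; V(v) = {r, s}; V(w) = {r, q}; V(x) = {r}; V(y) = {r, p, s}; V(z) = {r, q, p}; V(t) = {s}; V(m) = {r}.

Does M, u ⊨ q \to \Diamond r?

At u: q is true, \Diamond r is true, so q \to \Diamond r is true.
  At u: \Diamond r requires r at some successor in {u, w, z}.
    r holds at u, so \Diamond r is true at u.

Yes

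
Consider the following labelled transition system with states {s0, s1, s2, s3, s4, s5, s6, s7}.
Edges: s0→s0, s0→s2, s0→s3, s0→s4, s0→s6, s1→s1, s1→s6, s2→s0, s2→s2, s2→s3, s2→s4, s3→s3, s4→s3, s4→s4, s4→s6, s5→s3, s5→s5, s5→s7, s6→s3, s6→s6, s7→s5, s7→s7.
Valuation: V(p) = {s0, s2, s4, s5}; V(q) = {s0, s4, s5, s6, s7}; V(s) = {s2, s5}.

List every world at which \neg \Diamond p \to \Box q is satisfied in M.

s0, s2, s4, s5, s7

Let φ = \neg \Diamond p \to \Box q. Evaluate φ at each world:
  s0 (successors {s0, s2, s3, s4, s6}): φ is true.
  s1 (successors {s1, s6}): φ is false.
  s2 (successors {s0, s2, s3, s4}): φ is true.
  s3 (successors {s3}): φ is false.
  s4 (successors {s3, s4, s6}): φ is true.
  s5 (successors {s3, s5, s7}): φ is true.
  s6 (successors {s3, s6}): φ is false.
  s7 (successors {s5, s7}): φ is true.
For instance, at s1:
  At s1: \neg \Diamond p is true, \Box q is false, so \neg \Diamond p \to \Box q is false.
    At s1: \Diamond p is false, so \neg \Diamond p is true.
      At s1: \Diamond p requires p at some successor in {s1, s6}.
        At s1: p is false.
        At s6: p is false.
      So \Diamond p is false at s1.
    At s1: \Box q requires q at every successor {s1, s6}.
      q fails at s1, so \Box q is false at s1.
Satisfying worlds: {s0, s2, s4, s5, s7}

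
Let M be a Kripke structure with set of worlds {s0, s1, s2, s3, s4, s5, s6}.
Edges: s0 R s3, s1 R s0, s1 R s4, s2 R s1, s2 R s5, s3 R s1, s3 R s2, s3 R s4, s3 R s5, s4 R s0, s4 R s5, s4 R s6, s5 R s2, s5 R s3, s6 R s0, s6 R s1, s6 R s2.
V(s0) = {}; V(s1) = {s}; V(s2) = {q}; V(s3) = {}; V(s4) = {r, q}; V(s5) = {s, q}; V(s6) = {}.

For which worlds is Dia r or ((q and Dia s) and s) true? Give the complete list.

s1, s3

Recall that Dia ψ holds at a world iff ψ holds at some accessible world.
Let φ = Dia r or ((q and Dia s) and s). Evaluate φ at each world:
  s0 (successors {s3}): φ is false.
  s1 (successors {s0, s4}): φ is true.
  s2 (successors {s1, s5}): φ is false.
  s3 (successors {s1, s2, s4, s5}): φ is true.
  s4 (successors {s0, s5, s6}): φ is false.
  s5 (successors {s2, s3}): φ is false.
  s6 (successors {s0, s1, s2}): φ is false.
For instance, at s3:
  At s3: Dia r is true, (q and Dia s) and s is false, so Dia r or ((q and Dia s) and s) is true.
    At s3: Dia r requires r at some successor in {s1, s2, s4, s5}.
      r holds at s4, so Dia r is true at s3.
    At s3: q and Dia s is false, s is false, so (q and Dia s) and s is false.
      At s3: q is false, Dia s is true, so q and Dia s is false.
Satisfying worlds: {s1, s3}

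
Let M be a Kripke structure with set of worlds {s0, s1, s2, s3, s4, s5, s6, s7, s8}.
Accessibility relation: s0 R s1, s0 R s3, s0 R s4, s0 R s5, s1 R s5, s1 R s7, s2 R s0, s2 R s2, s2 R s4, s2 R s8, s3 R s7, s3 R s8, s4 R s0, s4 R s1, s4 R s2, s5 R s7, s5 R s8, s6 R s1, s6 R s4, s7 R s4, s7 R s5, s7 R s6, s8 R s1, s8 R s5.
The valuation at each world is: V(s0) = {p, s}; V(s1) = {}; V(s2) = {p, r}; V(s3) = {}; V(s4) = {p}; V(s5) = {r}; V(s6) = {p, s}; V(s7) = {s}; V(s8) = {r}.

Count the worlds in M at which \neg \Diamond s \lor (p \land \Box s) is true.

3

Let φ = \neg \Diamond s \lor (p \land \Box s). Evaluate φ at each world:
  s0 (successors {s1, s3, s4, s5}): φ is true.
  s1 (successors {s5, s7}): φ is false.
  s2 (successors {s0, s2, s4, s8}): φ is false.
  s3 (successors {s7, s8}): φ is false.
  s4 (successors {s0, s1, s2}): φ is false.
  s5 (successors {s7, s8}): φ is false.
  s6 (successors {s1, s4}): φ is true.
  s7 (successors {s4, s5, s6}): φ is false.
  s8 (successors {s1, s5}): φ is true.
For instance, at s5:
  At s5: \neg \Diamond s is false, p \land \Box s is false, so \neg \Diamond s \lor (p \land \Box s) is false.
    At s5: \Diamond s is true, so \neg \Diamond s is false.
      At s5: \Diamond s requires s at some successor in {s7, s8}.
        s holds at s7, so \Diamond s is true at s5.
    At s5: p is false, \Box s is false, so p \land \Box s is false.
      At s5: \Box s requires s at every successor {s7, s8}.
        s fails at s8, so \Box s is false at s5.
Satisfying worlds: {s0, s6, s8}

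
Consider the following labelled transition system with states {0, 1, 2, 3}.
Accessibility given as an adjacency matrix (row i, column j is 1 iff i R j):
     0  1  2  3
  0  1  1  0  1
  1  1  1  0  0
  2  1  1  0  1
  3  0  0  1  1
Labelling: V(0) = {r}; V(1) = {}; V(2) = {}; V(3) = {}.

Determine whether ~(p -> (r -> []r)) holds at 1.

At 1: p -> (r -> []r) is true, so ~(p -> (r -> []r)) is false.
  At 1: p is false, r -> []r is true, so p -> (r -> []r) is true.
    At 1: r is false, []r is false, so r -> []r is true.
      At 1: []r requires r at every successor {0, 1}.
        r fails at 1, so []r is false at 1.

No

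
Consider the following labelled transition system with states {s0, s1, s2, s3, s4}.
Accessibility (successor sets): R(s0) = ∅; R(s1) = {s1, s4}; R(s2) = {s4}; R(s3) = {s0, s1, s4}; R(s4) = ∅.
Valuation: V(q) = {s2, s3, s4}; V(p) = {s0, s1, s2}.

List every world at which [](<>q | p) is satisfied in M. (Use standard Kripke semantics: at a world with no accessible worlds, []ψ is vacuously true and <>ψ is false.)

s0, s4

Recall that []ψ holds at a world iff ψ holds at every accessible world, and <>ψ holds iff ψ holds at some accessible world.
Let φ = [](<>q | p). Evaluate φ at each world:
  s0 (successors ∅): φ is true.
  s1 (successors {s1, s4}): φ is false.
  s2 (successors {s4}): φ is false.
  s3 (successors {s0, s1, s4}): φ is false.
  s4 (successors ∅): φ is true.
For instance, at s1:
  At s1: [](<>q | p) requires <>q | p at every successor {s1, s4}.
    <>q | p fails at s4, so [](<>q | p) is false at s1.
      At s4: <>q is false, p is false, so <>q | p is false.
Satisfying worlds: {s0, s4}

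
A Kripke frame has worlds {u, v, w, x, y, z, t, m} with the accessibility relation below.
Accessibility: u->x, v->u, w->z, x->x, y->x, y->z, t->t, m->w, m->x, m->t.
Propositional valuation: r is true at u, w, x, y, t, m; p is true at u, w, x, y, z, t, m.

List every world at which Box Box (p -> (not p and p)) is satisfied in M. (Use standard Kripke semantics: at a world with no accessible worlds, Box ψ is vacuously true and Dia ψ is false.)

Let φ = Box Box (p -> (not p and p)). Evaluate φ at each world:
  u (successors {x}): φ is false.
  v (successors {u}): φ is false.
  w (successors {z}): φ is true.
  x (successors {x}): φ is false.
  y (successors {x, z}): φ is false.
  z (successors ∅): φ is true.
  t (successors {t}): φ is false.
  m (successors {w, x, t}): φ is false.
For instance, at x:
  At x: Box Box (p -> (not p and p)) requires Box (p -> (not p and p)) at every successor {x}.
    Box (p -> (not p and p)) fails at x, so Box Box (p -> (not p and p)) is false at x.
      At x: Box (p -> (not p and p)) requires p -> (not p and p) at every successor {x}.
        p -> (not p and p) fails at x, so Box (p -> (not p and p)) is false at x.
Satisfying worlds: {w, z}

w, z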